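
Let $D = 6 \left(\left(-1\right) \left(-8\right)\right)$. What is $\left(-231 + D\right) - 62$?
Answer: $-245$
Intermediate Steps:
$D = 48$ ($D = 6 \cdot 8 = 48$)
$\left(-231 + D\right) - 62 = \left(-231 + 48\right) - 62 = -183 - 62 = -245$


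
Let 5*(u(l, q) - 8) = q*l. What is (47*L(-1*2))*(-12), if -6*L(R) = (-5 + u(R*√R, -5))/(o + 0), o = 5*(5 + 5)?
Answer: 141/25 + 94*I*√2/25 ≈ 5.64 + 5.3174*I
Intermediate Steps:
o = 50 (o = 5*10 = 50)
u(l, q) = 8 + l*q/5 (u(l, q) = 8 + (q*l)/5 = 8 + (l*q)/5 = 8 + l*q/5)
L(R) = -1/100 + R^(3/2)/300 (L(R) = -(-5 + (8 + (⅕)*(R*√R)*(-5)))/(6*(50 + 0)) = -(-5 + (8 + (⅕)*R^(3/2)*(-5)))/(6*50) = -(-5 + (8 - R^(3/2)))/(6*50) = -(3 - R^(3/2))/(6*50) = -(3/50 - R^(3/2)/50)/6 = -1/100 + R^(3/2)/300)
(47*L(-1*2))*(-12) = (47*(-1/100 + (-1*2)^(3/2)/300))*(-12) = (47*(-1/100 + (-2)^(3/2)/300))*(-12) = (47*(-1/100 + (-2*I*√2)/300))*(-12) = (47*(-1/100 - I*√2/150))*(-12) = (-47/100 - 47*I*√2/150)*(-12) = 141/25 + 94*I*√2/25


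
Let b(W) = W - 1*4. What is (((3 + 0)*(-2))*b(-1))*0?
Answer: 0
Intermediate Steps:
b(W) = -4 + W (b(W) = W - 4 = -4 + W)
(((3 + 0)*(-2))*b(-1))*0 = (((3 + 0)*(-2))*(-4 - 1))*0 = ((3*(-2))*(-5))*0 = -6*(-5)*0 = 30*0 = 0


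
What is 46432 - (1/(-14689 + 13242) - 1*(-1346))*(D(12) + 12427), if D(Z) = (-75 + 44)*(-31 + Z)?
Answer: -25283568472/1447 ≈ -1.7473e+7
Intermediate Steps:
D(Z) = 961 - 31*Z (D(Z) = -31*(-31 + Z) = 961 - 31*Z)
46432 - (1/(-14689 + 13242) - 1*(-1346))*(D(12) + 12427) = 46432 - (1/(-14689 + 13242) - 1*(-1346))*((961 - 31*12) + 12427) = 46432 - (1/(-1447) + 1346)*((961 - 372) + 12427) = 46432 - (-1/1447 + 1346)*(589 + 12427) = 46432 - 1947661*13016/1447 = 46432 - 1*25350755576/1447 = 46432 - 25350755576/1447 = -25283568472/1447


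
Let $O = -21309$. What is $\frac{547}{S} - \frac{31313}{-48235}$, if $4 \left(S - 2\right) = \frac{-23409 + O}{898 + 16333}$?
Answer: $\frac{182144455927}{449212555} \approx 405.48$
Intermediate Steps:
$S = \frac{46565}{34462}$ ($S = 2 + \frac{\left(-23409 - 21309\right) \frac{1}{898 + 16333}}{4} = 2 + \frac{\left(-44718\right) \frac{1}{17231}}{4} = 2 + \frac{1}{4} \left(- \frac{44718}{17231}\right) = 2 - \frac{22359}{34462} = \frac{46565}{34462} \approx 1.3512$)
$\frac{547}{S} - \frac{31313}{-48235} = \frac{547}{\frac{46565}{34462}} - \frac{31313}{-48235} = 547 \cdot \frac{34462}{46565} - - \frac{31313}{48235} = \frac{18850714}{46565} + \frac{31313}{48235} = \frac{182144455927}{449212555}$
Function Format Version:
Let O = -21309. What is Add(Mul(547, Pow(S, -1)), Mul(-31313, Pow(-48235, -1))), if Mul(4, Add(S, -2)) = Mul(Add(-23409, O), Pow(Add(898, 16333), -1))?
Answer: Rational(182144455927, 449212555) ≈ 405.48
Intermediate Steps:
S = Rational(46565, 34462) (S = Add(2, Mul(Rational(1, 4), Mul(Add(-23409, -21309), Pow(Add(898, 16333), -1)))) = Add(2, Mul(Rational(1, 4), Mul(-44718, Pow(17231, -1)))) = Add(2, Mul(Rational(1, 4), Mul(-44718, Rational(1, 17231)))) = Add(2, Mul(Rational(1, 4), Rational(-44718, 17231))) = Add(2, Rational(-22359, 34462)) = Rational(46565, 34462) ≈ 1.3512)
Add(Mul(547, Pow(S, -1)), Mul(-31313, Pow(-48235, -1))) = Add(Mul(547, Pow(Rational(46565, 34462), -1)), Mul(-31313, Pow(-48235, -1))) = Add(Mul(547, Rational(34462, 46565)), Mul(-31313, Rational(-1, 48235))) = Add(Rational(18850714, 46565), Rational(31313, 48235)) = Rational(182144455927, 449212555)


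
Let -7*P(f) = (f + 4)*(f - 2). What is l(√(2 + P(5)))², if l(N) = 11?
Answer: 121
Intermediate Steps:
P(f) = -(-2 + f)*(4 + f)/7 (P(f) = -(f + 4)*(f - 2)/7 = -(4 + f)*(-2 + f)/7 = -(-2 + f)*(4 + f)/7)
l(√(2 + P(5)))² = 11² = 121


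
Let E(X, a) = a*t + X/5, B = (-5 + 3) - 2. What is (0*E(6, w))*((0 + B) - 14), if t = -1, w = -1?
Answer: 0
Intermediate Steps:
B = -4 (B = -2 - 2 = -4)
E(X, a) = -a + X/5 (E(X, a) = a*(-1) + X/5 = -a + X*(1/5) = -a + X/5)
(0*E(6, w))*((0 + B) - 14) = (0*(-1*(-1) + (1/5)*6))*((0 - 4) - 14) = (0*(1 + 6/5))*(-4 - 14) = (0*(11/5))*(-18) = 0*(-18) = 0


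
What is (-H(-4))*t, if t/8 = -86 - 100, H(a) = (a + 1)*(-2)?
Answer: 8928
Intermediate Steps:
H(a) = -2 - 2*a (H(a) = (1 + a)*(-2) = -2 - 2*a)
t = -1488 (t = 8*(-86 - 100) = 8*(-186) = -1488)
(-H(-4))*t = -(-2 - 2*(-4))*(-1488) = -(-2 + 8)*(-1488) = -1*6*(-1488) = -6*(-1488) = 8928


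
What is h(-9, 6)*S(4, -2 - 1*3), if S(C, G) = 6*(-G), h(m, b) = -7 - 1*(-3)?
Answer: -120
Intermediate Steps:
h(m, b) = -4 (h(m, b) = -7 + 3 = -4)
S(C, G) = -6*G
h(-9, 6)*S(4, -2 - 1*3) = -(-24)*(-2 - 1*3) = -(-24)*(-2 - 3) = -(-24)*(-5) = -4*30 = -120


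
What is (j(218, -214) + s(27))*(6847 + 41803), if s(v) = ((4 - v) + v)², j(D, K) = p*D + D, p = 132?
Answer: 1411336500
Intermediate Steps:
j(D, K) = 133*D (j(D, K) = 132*D + D = 133*D)
s(v) = 16 (s(v) = 4² = 16)
(j(218, -214) + s(27))*(6847 + 41803) = (133*218 + 16)*(6847 + 41803) = (28994 + 16)*48650 = 29010*48650 = 1411336500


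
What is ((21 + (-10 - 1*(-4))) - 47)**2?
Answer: 1024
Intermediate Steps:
((21 + (-10 - 1*(-4))) - 47)**2 = ((21 + (-10 + 4)) - 47)**2 = ((21 - 6) - 47)**2 = (15 - 47)**2 = (-32)**2 = 1024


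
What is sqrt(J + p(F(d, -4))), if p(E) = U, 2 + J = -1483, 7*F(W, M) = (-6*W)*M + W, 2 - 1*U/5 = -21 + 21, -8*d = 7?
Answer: 5*I*sqrt(59) ≈ 38.406*I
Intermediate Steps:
d = -7/8 (d = -1/8*7 = -7/8 ≈ -0.87500)
U = 10 (U = 10 - 5*(-21 + 21) = 10 - 5*0 = 10 + 0 = 10)
F(W, M) = W/7 - 6*M*W/7 (F(W, M) = ((-6*W)*M + W)/7 = (-6*M*W + W)/7 = (W - 6*M*W)/7 = W/7 - 6*M*W/7)
J = -1485 (J = -2 - 1483 = -1485)
p(E) = 10
sqrt(J + p(F(d, -4))) = sqrt(-1485 + 10) = sqrt(-1475) = 5*I*sqrt(59)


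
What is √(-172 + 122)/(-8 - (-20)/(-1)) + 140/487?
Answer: 140/487 - 5*I*√2/28 ≈ 0.28747 - 0.25254*I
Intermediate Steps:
√(-172 + 122)/(-8 - (-20)/(-1)) + 140/487 = √(-50)/(-8 - (-20)*(-1)) + 140*(1/487) = (5*I*√2)/(-8 - 10*2) + 140/487 = (5*I*√2)/(-8 - 20) + 140/487 = (5*I*√2)/(-28) + 140/487 = (5*I*√2)*(-1/28) + 140/487 = -5*I*√2/28 + 140/487 = 140/487 - 5*I*√2/28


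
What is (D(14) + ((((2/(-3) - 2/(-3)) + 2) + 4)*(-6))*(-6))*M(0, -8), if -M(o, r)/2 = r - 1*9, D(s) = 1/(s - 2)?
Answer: 44081/6 ≈ 7346.8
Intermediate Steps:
D(s) = 1/(-2 + s)
M(o, r) = 18 - 2*r (M(o, r) = -2*(r - 1*9) = -2*(r - 9) = -2*(-9 + r) = 18 - 2*r)
(D(14) + ((((2/(-3) - 2/(-3)) + 2) + 4)*(-6))*(-6))*M(0, -8) = (1/(-2 + 14) + ((((2/(-3) - 2/(-3)) + 2) + 4)*(-6))*(-6))*(18 - 2*(-8)) = (1/12 + ((((2*(-⅓) - 2*(-⅓)) + 2) + 4)*(-6))*(-6))*(18 + 16) = (1/12 + ((((-⅔ + ⅔) + 2) + 4)*(-6))*(-6))*34 = (1/12 + (((0 + 2) + 4)*(-6))*(-6))*34 = (1/12 + ((2 + 4)*(-6))*(-6))*34 = (1/12 + (6*(-6))*(-6))*34 = (1/12 - 36*(-6))*34 = (1/12 + 216)*34 = (2593/12)*34 = 44081/6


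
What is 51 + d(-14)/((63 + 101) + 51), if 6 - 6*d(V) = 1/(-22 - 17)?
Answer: 513209/10062 ≈ 51.005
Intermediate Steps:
d(V) = 235/234 (d(V) = 1 - 1/(6*(-22 - 17)) = 1 - ⅙/(-39) = 1 - ⅙*(-1/39) = 1 + 1/234 = 235/234)
51 + d(-14)/((63 + 101) + 51) = 51 + 235/(234*((63 + 101) + 51)) = 51 + 235/(234*(164 + 51)) = 51 + (235/234)/215 = 51 + (235/234)*(1/215) = 51 + 47/10062 = 513209/10062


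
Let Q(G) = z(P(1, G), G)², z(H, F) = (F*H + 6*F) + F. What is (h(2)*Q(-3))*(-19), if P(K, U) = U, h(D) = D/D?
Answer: -2736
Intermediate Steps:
h(D) = 1
z(H, F) = 7*F + F*H (z(H, F) = (6*F + F*H) + F = 7*F + F*H)
Q(G) = G²*(7 + G)² (Q(G) = (G*(7 + G))² = G²*(7 + G)²)
(h(2)*Q(-3))*(-19) = (1*((-3)²*(7 - 3)²))*(-19) = (1*(9*4²))*(-19) = (1*(9*16))*(-19) = (1*144)*(-19) = 144*(-19) = -2736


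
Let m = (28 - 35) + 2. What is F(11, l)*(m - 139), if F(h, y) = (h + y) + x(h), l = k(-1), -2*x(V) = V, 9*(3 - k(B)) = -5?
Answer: -1304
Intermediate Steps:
k(B) = 32/9 (k(B) = 3 - ⅑*(-5) = 3 + 5/9 = 32/9)
x(V) = -V/2
l = 32/9 ≈ 3.5556
m = -5 (m = -7 + 2 = -5)
F(h, y) = y + h/2 (F(h, y) = (h + y) - h/2 = y + h/2)
F(11, l)*(m - 139) = (32/9 + (½)*11)*(-5 - 139) = (32/9 + 11/2)*(-144) = (163/18)*(-144) = -1304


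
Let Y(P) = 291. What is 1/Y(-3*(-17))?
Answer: 1/291 ≈ 0.0034364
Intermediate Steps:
1/Y(-3*(-17)) = 1/291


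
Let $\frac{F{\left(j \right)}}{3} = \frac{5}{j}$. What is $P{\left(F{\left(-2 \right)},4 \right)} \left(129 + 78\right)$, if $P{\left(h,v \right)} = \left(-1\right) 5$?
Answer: $-1035$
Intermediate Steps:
$F{\left(j \right)} = \frac{15}{j}$ ($F{\left(j \right)} = 3 \frac{5}{j} = \frac{15}{j}$)
$P{\left(h,v \right)} = -5$
$P{\left(F{\left(-2 \right)},4 \right)} \left(129 + 78\right) = - 5 \left(129 + 78\right) = \left(-5\right) 207 = -1035$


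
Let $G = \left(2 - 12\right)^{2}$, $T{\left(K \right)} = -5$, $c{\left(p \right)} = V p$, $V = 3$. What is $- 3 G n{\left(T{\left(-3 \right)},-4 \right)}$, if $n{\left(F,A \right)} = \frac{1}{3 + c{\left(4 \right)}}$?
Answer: $-20$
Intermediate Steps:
$c{\left(p \right)} = 3 p$
$n{\left(F,A \right)} = \frac{1}{15}$ ($n{\left(F,A \right)} = \frac{1}{3 + 3 \cdot 4} = \frac{1}{3 + 12} = \frac{1}{15}$)
$G = 100$ ($G = \left(2 - 12\right)^{2} = \left(-10\right)^{2} = 100$)
$- 3 G n{\left(T{\left(-3 \right)},-4 \right)} = \left(-3\right) 100 \cdot \frac{1}{15} = \left(-300\right) \frac{1}{15} = -20$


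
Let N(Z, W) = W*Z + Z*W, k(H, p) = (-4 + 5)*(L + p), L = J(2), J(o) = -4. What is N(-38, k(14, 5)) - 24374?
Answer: -24450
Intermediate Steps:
L = -4
k(H, p) = -4 + p (k(H, p) = (-4 + 5)*(-4 + p) = 1*(-4 + p) = -4 + p)
N(Z, W) = 2*W*Z (N(Z, W) = W*Z + W*Z = 2*W*Z)
N(-38, k(14, 5)) - 24374 = 2*(-4 + 5)*(-38) - 24374 = 2*1*(-38) - 24374 = -76 - 24374 = -24450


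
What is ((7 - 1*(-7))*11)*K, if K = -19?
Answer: -2926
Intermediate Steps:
((7 - 1*(-7))*11)*K = ((7 - 1*(-7))*11)*(-19) = ((7 + 7)*11)*(-19) = (14*11)*(-19) = 154*(-19) = -2926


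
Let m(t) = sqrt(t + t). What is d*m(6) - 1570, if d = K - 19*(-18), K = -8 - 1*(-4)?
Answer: -1570 + 676*sqrt(3) ≈ -399.13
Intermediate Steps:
K = -4 (K = -8 + 4 = -4)
d = 338 (d = -4 - 19*(-18) = -4 + 342 = 338)
m(t) = sqrt(2)*sqrt(t) (m(t) = sqrt(2*t) = sqrt(2)*sqrt(t))
d*m(6) - 1570 = 338*(sqrt(2)*sqrt(6)) - 1570 = 338*(2*sqrt(3)) - 1570 = 676*sqrt(3) - 1570 = -1570 + 676*sqrt(3)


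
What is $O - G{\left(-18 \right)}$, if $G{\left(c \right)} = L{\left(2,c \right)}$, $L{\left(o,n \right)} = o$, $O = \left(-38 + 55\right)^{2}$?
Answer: $287$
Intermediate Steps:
$O = 289$ ($O = 17^{2} = 289$)
$G{\left(c \right)} = 2$
$O - G{\left(-18 \right)} = 289 - 2 = 287$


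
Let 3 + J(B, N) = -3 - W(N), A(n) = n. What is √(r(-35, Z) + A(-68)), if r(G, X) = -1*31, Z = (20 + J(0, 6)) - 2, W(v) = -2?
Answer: 3*I*√11 ≈ 9.9499*I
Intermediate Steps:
J(B, N) = -4 (J(B, N) = -3 + (-3 - 1*(-2)) = -3 + (-3 + 2) = -3 - 1 = -4)
Z = 14 (Z = (20 - 4) - 2 = 16 - 2 = 14)
r(G, X) = -31
√(r(-35, Z) + A(-68)) = √(-31 - 68) = √(-99) = 3*I*√11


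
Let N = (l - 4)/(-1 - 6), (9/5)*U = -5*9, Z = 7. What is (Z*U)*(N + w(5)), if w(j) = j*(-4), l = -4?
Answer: 3300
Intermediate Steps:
w(j) = -4*j
U = -25 (U = 5*(-5*9)/9 = (5/9)*(-45) = -25)
N = 8/7 (N = (-4 - 4)/(-1 - 6) = -8/(-7) = -8*(-1/7) = 8/7 ≈ 1.1429)
(Z*U)*(N + w(5)) = (7*(-25))*(8/7 - 4*5) = -175*(8/7 - 20) = -175*(-132/7) = 3300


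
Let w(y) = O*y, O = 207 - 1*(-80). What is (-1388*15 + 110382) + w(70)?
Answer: 109652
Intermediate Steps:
O = 287 (O = 207 + 80 = 287)
w(y) = 287*y
(-1388*15 + 110382) + w(70) = (-1388*15 + 110382) + 287*70 = (-4*5205 + 110382) + 20090 = (-20820 + 110382) + 20090 = 89562 + 20090 = 109652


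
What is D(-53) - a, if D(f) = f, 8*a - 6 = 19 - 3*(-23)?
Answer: -259/4 ≈ -64.750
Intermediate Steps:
a = 47/4 (a = ¾ + (19 - 3*(-23))/8 = ¾ + (19 + 69)/8 = ¾ + (⅛)*88 = ¾ + 11 = 47/4 ≈ 11.750)
D(-53) - a = -53 - 1*47/4 = -53 - 47/4 = -259/4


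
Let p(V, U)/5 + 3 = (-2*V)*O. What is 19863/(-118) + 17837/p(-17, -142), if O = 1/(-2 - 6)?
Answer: -11299199/17110 ≈ -660.39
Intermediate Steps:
O = -⅛ (O = 1/(-8) = -⅛ ≈ -0.12500)
p(V, U) = -15 + 5*V/4 (p(V, U) = -15 + 5*(-2*V*(-⅛)) = -15 + 5*(V/4) = -15 + 5*V/4)
19863/(-118) + 17837/p(-17, -142) = 19863/(-118) + 17837/(-15 + (5/4)*(-17)) = 19863*(-1/118) + 17837/(-15 - 85/4) = -19863/118 + 17837/(-145/4) = -19863/118 + 17837*(-4/145) = -19863/118 - 71348/145 = -11299199/17110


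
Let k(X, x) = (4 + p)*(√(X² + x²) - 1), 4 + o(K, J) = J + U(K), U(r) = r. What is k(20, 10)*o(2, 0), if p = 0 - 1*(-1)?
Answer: 10 - 100*√5 ≈ -213.61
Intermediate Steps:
o(K, J) = -4 + J + K (o(K, J) = -4 + (J + K) = -4 + J + K)
p = 1 (p = 0 + 1 = 1)
k(X, x) = -5 + 5*√(X² + x²) (k(X, x) = (4 + 1)*(√(X² + x²) - 1) = 5*(-1 + √(X² + x²)) = -5 + 5*√(X² + x²))
k(20, 10)*o(2, 0) = (-5 + 5*√(20² + 10²))*(-4 + 0 + 2) = (-5 + 5*√(400 + 100))*(-2) = (-5 + 5*√500)*(-2) = (-5 + 5*(10*√5))*(-2) = (-5 + 50*√5)*(-2) = 10 - 100*√5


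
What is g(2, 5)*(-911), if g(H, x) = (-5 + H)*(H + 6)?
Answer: 21864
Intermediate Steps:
g(H, x) = (-5 + H)*(6 + H)
g(2, 5)*(-911) = (-30 + 2 + 2**2)*(-911) = (-30 + 2 + 4)*(-911) = -24*(-911) = 21864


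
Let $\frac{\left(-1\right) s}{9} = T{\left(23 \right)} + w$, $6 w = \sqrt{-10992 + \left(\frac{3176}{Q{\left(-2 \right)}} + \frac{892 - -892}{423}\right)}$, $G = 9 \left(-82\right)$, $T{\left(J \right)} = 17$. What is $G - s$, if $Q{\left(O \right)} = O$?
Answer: $-585 + \frac{i \sqrt{62504783}}{47} \approx -585.0 + 168.21 i$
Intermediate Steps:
$G = -738$
$w = \frac{i \sqrt{62504783}}{423}$ ($w = \frac{\sqrt{-10992 + \left(\frac{3176}{-2} + \frac{892 - -892}{423}\right)}}{6} = \frac{\sqrt{-10992 + \left(3176 \left(- \frac{1}{2}\right) + \left(892 + 892\right) \frac{1}{423}\right)}}{6} = \frac{\sqrt{-10992 + \left(-1588 + 1784 \cdot \frac{1}{423}\right)}}{6} = \frac{\sqrt{-10992 + \left(-1588 + \frac{1784}{423}\right)}}{6} = \frac{\sqrt{-10992 - \frac{669940}{423}}}{6} = \frac{\sqrt{- \frac{5319556}{423}}}{6} = \frac{\frac{2}{141} i \sqrt{62504783}}{6} = \frac{i \sqrt{62504783}}{423} \approx 18.69 i$)
$s = -153 - \frac{i \sqrt{62504783}}{47}$ ($s = - 9 \left(17 + \frac{i \sqrt{62504783}}{423}\right) = -153 - \frac{i \sqrt{62504783}}{47} \approx -153.0 - 168.21 i$)
$G - s = -738 - \left(-153 - \frac{i \sqrt{62504783}}{47}\right) = -738 + \left(153 + \frac{i \sqrt{62504783}}{47}\right) = -585 + \frac{i \sqrt{62504783}}{47}$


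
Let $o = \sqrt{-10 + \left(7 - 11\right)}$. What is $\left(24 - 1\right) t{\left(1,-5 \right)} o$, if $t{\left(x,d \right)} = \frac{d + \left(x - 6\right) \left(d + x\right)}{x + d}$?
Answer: $- \frac{345 i \sqrt{14}}{4} \approx - 322.72 i$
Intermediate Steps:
$o = i \sqrt{14}$ ($o = \sqrt{-10 - 4} = \sqrt{-14} = i \sqrt{14} \approx 3.7417 i$)
$t{\left(x,d \right)} = \frac{d + \left(-6 + x\right) \left(d + x\right)}{d + x}$
$\left(24 - 1\right) t{\left(1,-5 \right)} o = \left(24 - 1\right) \frac{1^{2} - 6 - -25 - 5}{-5 + 1} i \sqrt{14} = 23 \frac{1 - 6 + 25 - 5}{-4} i \sqrt{14} = 23 \left(\left(- \frac{1}{4}\right) 15\right) i \sqrt{14} = 23 \left(- \frac{15}{4}\right) i \sqrt{14} = - \frac{345 i \sqrt{14}}{4}$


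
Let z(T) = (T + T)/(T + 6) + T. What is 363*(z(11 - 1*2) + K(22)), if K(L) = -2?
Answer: 14883/5 ≈ 2976.6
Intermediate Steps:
z(T) = T + 2*T/(6 + T) (z(T) = (2*T)/(6 + T) + T = 2*T/(6 + T) + T = T + 2*T/(6 + T))
363*(z(11 - 1*2) + K(22)) = 363*((11 - 1*2)*(8 + (11 - 1*2))/(6 + (11 - 1*2)) - 2) = 363*((11 - 2)*(8 + (11 - 2))/(6 + (11 - 2)) - 2) = 363*(9*(8 + 9)/(6 + 9) - 2) = 363*(9*17/15 - 2) = 363*(9*(1/15)*17 - 2) = 363*(51/5 - 2) = 363*(41/5) = 14883/5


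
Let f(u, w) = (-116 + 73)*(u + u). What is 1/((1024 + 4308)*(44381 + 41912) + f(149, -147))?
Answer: 1/460101462 ≈ 2.1734e-9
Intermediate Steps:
f(u, w) = -86*u
1/((1024 + 4308)*(44381 + 41912) + f(149, -147)) = 1/((1024 + 4308)*(44381 + 41912) - 86*149) = 1/(5332*86293 - 12814) = 1/(460114276 - 12814) = 1/460101462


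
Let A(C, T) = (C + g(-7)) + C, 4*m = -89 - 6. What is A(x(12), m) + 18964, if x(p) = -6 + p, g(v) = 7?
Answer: 18983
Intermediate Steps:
m = -95/4 (m = (-89 - 6)/4 = (1/4)*(-95) = -95/4 ≈ -23.750)
A(C, T) = 7 + 2*C (A(C, T) = (C + 7) + C = (7 + C) + C = 7 + 2*C)
A(x(12), m) + 18964 = (7 + 2*(-6 + 12)) + 18964 = (7 + 2*6) + 18964 = (7 + 12) + 18964 = 19 + 18964 = 18983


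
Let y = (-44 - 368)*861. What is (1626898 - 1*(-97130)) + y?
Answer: 1369296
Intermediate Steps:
y = -354732 (y = -412*861 = -354732)
(1626898 - 1*(-97130)) + y = (1626898 - 1*(-97130)) - 354732 = (1626898 + 97130) - 354732 = 1724028 - 354732 = 1369296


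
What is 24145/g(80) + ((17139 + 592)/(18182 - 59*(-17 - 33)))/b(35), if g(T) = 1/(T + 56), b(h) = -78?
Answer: 5412542523389/1648296 ≈ 3.2837e+6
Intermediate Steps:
g(T) = 1/(56 + T)
24145/g(80) + ((17139 + 592)/(18182 - 59*(-17 - 33)))/b(35) = 24145/(1/(56 + 80)) + ((17139 + 592)/(18182 - 59*(-17 - 33)))/(-78) = 24145/(1/136) + (17731/(18182 - 59*(-50)))*(-1/78) = 24145/(1/136) + (17731/(18182 + 2950))*(-1/78) = 24145*136 + (17731/21132)*(-1/78) = 3283720 + (17731*(1/21132))*(-1/78) = 3283720 + (17731/21132)*(-1/78) = 3283720 - 17731/1648296 = 5412542523389/1648296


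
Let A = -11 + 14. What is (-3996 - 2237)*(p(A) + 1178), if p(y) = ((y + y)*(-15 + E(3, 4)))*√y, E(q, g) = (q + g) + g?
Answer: -7342474 + 149592*√3 ≈ -7.0834e+6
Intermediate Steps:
E(q, g) = q + 2*g (E(q, g) = (g + q) + g = q + 2*g)
A = 3
p(y) = -8*y^(3/2) (p(y) = ((y + y)*(-15 + (3 + 2*4)))*√y = ((2*y)*(-15 + (3 + 8)))*√y = ((2*y)*(-15 + 11))*√y = ((2*y)*(-4))*√y = (-8*y)*√y = -8*y^(3/2))
(-3996 - 2237)*(p(A) + 1178) = (-3996 - 2237)*(-24*√3 + 1178) = -6233*(-24*√3 + 1178) = -6233*(1178 - 24*√3) = -7342474 + 149592*√3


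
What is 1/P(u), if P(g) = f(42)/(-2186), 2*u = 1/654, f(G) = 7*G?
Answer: -1093/147 ≈ -7.4354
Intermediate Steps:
u = 1/1308 (u = (½)/654 = (½)*(1/654) = 1/1308 ≈ 0.00076453)
P(g) = -147/1093 (P(g) = (7*42)/(-2186) = 294*(-1/2186) = -147/1093)
1/P(u) = 1/(-147/1093) = -1093/147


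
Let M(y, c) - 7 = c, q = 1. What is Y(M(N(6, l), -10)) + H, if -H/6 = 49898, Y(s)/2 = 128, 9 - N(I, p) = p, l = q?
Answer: -299132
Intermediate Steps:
l = 1
N(I, p) = 9 - p
M(y, c) = 7 + c
Y(s) = 256 (Y(s) = 2*128 = 256)
H = -299388 (H = -6*49898 = -299388)
Y(M(N(6, l), -10)) + H = 256 - 299388 = -299132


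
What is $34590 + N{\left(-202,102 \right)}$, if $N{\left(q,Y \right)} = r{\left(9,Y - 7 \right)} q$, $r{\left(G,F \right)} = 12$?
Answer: $32166$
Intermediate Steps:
$N{\left(q,Y \right)} = 12 q$
$34590 + N{\left(-202,102 \right)} = 34590 + 12 \left(-202\right) = 34590 - 2424 = 32166$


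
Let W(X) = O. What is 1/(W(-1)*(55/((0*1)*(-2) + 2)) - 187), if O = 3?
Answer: -2/209 ≈ -0.0095694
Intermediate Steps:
W(X) = 3
1/(W(-1)*(55/((0*1)*(-2) + 2)) - 187) = 1/(3*(55/((0*1)*(-2) + 2)) - 187) = 1/(3*(55/(0*(-2) + 2)) - 187) = 1/(3*(55/(0 + 2)) - 187) = 1/(3*(55/2) - 187) = 1/(165/2 - 187) = 1/(-209/2) = -2/209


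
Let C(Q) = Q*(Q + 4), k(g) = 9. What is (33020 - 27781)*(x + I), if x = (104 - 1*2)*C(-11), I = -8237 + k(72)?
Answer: -1959386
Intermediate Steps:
C(Q) = Q*(4 + Q)
I = -8228 (I = -8237 + 9 = -8228)
x = 7854 (x = (104 - 1*2)*(-11*(4 - 11)) = (104 - 2)*(-11*(-7)) = 102*77 = 7854)
(33020 - 27781)*(x + I) = (33020 - 27781)*(7854 - 8228) = 5239*(-374) = -1959386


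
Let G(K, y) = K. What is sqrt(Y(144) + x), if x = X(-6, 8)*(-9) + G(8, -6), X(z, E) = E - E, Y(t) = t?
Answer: 2*sqrt(38) ≈ 12.329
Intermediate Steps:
X(z, E) = 0
x = 8 (x = 0*(-9) + 8 = 0 + 8 = 8)
sqrt(Y(144) + x) = sqrt(144 + 8) = sqrt(152) = 2*sqrt(38)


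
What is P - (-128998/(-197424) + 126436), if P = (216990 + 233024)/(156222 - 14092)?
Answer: -886926902180531/7014968280 ≈ -1.2643e+5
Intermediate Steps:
P = 225007/71065 (P = 450014/142130 = 450014*(1/142130) = 225007/71065 ≈ 3.1662)
P - (-128998/(-197424) + 126436) = 225007/71065 - (-128998/(-197424) + 126436) = 225007/71065 - (-128998*(-1/197424) + 126436) = 225007/71065 - (64499/98712 + 126436) = 225007/71065 - 1*12480814931/98712 = 225007/71065 - 12480814931/98712 = -886926902180531/7014968280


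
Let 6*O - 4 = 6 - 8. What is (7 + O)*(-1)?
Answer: -22/3 ≈ -7.3333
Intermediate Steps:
O = ⅓ (O = ⅔ + (6 - 8)/6 = ⅔ + (⅙)*(-2) = ⅔ - ⅓ = ⅓ ≈ 0.33333)
(7 + O)*(-1) = (7 + ⅓)*(-1) = (22/3)*(-1) = -22/3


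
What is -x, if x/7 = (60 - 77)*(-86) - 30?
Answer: -10024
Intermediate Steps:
x = 10024 (x = 7*((60 - 77)*(-86) - 30) = 7*(-17*(-86) - 30) = 7*(1462 - 30) = 7*1432 = 10024)
-x = -1*10024 = -10024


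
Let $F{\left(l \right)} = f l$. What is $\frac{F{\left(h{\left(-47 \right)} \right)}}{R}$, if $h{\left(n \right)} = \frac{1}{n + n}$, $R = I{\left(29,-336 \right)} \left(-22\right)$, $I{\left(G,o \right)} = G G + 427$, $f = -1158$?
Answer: $- \frac{579}{1311112} \approx -0.00044161$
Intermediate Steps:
$I{\left(G,o \right)} = 427 + G^{2}$ ($I{\left(G,o \right)} = G^{2} + 427 = 427 + G^{2}$)
$R = -27896$ ($R = \left(427 + 29^{2}\right) \left(-22\right) = \left(427 + 841\right) \left(-22\right) = 1268 \left(-22\right) = -27896$)
$h{\left(n \right)} = \frac{1}{2 n}$
$F{\left(l \right)} = - 1158 l$
$\frac{F{\left(h{\left(-47 \right)} \right)}}{R} = \frac{\left(-1158\right) \frac{1}{2 \left(-47\right)}}{-27896} = - 1158 \cdot \frac{1}{2} \left(- \frac{1}{47}\right) \left(- \frac{1}{27896}\right) = \left(-1158\right) \left(- \frac{1}{94}\right) \left(- \frac{1}{27896}\right) = \frac{579}{47} \left(- \frac{1}{27896}\right) = - \frac{579}{1311112}$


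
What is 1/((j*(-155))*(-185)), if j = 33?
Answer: 1/946275 ≈ 1.0568e-6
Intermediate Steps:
1/((j*(-155))*(-185)) = 1/((33*(-155))*(-185)) = 1/(-5115*(-185)) = 1/946275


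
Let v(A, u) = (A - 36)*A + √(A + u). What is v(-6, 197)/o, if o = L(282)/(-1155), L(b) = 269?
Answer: -291060/269 - 1155*√191/269 ≈ -1141.3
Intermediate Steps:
v(A, u) = √(A + u) + A*(-36 + A) (v(A, u) = (-36 + A)*A + √(A + u) = A*(-36 + A) + √(A + u) = √(A + u) + A*(-36 + A))
o = -269/1155 (o = 269/(-1155) = 269*(-1/1155) = -269/1155 ≈ -0.23290)
v(-6, 197)/o = ((-6)² + √(-6 + 197) - 36*(-6))/(-269/1155) = (36 + √191 + 216)*(-1155/269) = (252 + √191)*(-1155/269) = -291060/269 - 1155*√191/269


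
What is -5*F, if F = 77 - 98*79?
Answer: 38325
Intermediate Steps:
F = -7665 (F = 77 - 7742 = -7665)
-5*F = -5*(-7665) = 38325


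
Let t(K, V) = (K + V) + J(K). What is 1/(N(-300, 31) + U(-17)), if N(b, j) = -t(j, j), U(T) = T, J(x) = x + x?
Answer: -1/141 ≈ -0.0070922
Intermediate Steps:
J(x) = 2*x
t(K, V) = V + 3*K (t(K, V) = (K + V) + 2*K = V + 3*K)
N(b, j) = -4*j (N(b, j) = -(j + 3*j) = -4*j)
1/(N(-300, 31) + U(-17)) = 1/(-4*31 - 17) = 1/(-124 - 17) = 1/(-141) = -1/141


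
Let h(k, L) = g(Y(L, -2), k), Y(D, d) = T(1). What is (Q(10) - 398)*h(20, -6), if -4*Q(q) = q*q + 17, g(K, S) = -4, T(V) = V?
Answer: 1709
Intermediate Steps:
Y(D, d) = 1
h(k, L) = -4
Q(q) = -17/4 - q²/4 (Q(q) = -(q*q + 17)/4 = -(q² + 17)/4 = -(17 + q²)/4 = -17/4 - q²/4)
(Q(10) - 398)*h(20, -6) = ((-17/4 - ¼*10²) - 398)*(-4) = ((-17/4 - ¼*100) - 398)*(-4) = ((-17/4 - 25) - 398)*(-4) = (-117/4 - 398)*(-4) = -1709/4*(-4) = 1709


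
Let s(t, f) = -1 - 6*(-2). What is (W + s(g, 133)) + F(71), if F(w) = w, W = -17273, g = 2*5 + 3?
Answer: -17191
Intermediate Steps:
g = 13 (g = 10 + 3 = 13)
s(t, f) = 11 (s(t, f) = -1 + 12 = 11)
(W + s(g, 133)) + F(71) = (-17273 + 11) + 71 = -17262 + 71 = -17191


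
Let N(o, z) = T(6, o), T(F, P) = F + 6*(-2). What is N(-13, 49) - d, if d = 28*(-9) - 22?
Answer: 268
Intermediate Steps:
T(F, P) = -12 + F (T(F, P) = F - 12 = -12 + F)
N(o, z) = -6 (N(o, z) = -12 + 6 = -6)
d = -274 (d = -252 - 22 = -274)
N(-13, 49) - d = -6 - 1*(-274) = -6 + 274 = 268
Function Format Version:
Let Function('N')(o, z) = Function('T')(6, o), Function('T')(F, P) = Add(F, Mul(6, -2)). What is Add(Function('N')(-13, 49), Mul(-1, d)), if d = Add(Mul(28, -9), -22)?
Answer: 268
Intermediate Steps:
Function('T')(F, P) = Add(-12, F) (Function('T')(F, P) = Add(F, -12) = Add(-12, F))
Function('N')(o, z) = -6 (Function('N')(o, z) = Add(-12, 6) = -6)
d = -274 (d = Add(-252, -22) = -274)
Add(Function('N')(-13, 49), Mul(-1, d)) = Add(-6, Mul(-1, -274)) = Add(-6, 274) = 268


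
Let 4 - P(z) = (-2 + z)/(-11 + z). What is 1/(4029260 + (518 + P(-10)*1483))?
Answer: 7/28244038 ≈ 2.4784e-7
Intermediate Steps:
P(z) = 4 - (-2 + z)/(-11 + z)
1/(4029260 + (518 + P(-10)*1483)) = 1/(4029260 + (518 + (3*(-14 - 10)/(-11 - 10))*1483)) = 1/(4029260 + (518 + (3*(-24)/(-21))*1483)) = 1/(4029260 + (518 + (3*(-1/21)*(-24))*1483)) = 1/(4029260 + (518 + (24/7)*1483)) = 1/(4029260 + (518 + 35592/7)) = 1/(4029260 + 39218/7) = 1/(28244038/7) = 7/28244038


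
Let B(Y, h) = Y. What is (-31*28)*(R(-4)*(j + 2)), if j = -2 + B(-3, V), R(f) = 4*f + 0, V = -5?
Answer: -41664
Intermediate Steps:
R(f) = 4*f
j = -5 (j = -2 - 3 = -5)
(-31*28)*(R(-4)*(j + 2)) = (-31*28)*((4*(-4))*(-5 + 2)) = -(-13888)*(-3) = -868*48 = -41664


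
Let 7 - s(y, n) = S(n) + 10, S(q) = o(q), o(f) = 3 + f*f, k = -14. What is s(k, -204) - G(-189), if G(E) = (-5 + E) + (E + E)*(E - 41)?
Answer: -128368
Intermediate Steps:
o(f) = 3 + f²
G(E) = -5 + E + 2*E*(-41 + E) (G(E) = (-5 + E) + (2*E)*(-41 + E) = (-5 + E) + 2*E*(-41 + E) = -5 + E + 2*E*(-41 + E))
S(q) = 3 + q²
s(y, n) = -6 - n² (s(y, n) = 7 - ((3 + n²) + 10) = 7 - (13 + n²) = 7 + (-13 - n²) = -6 - n²)
s(k, -204) - G(-189) = (-6 - 1*(-204)²) - (-5 - 81*(-189) + 2*(-189)²) = (-6 - 1*41616) - (-5 + 15309 + 2*35721) = (-6 - 41616) - (-5 + 15309 + 71442) = -41622 - 1*86746 = -41622 - 86746 = -128368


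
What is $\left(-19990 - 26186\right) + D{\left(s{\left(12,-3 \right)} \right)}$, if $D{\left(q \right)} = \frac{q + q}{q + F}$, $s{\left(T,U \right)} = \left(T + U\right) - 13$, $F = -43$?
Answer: $- \frac{2170264}{47} \approx -46176.0$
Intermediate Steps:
$s{\left(T,U \right)} = -13 + T + U$
$D{\left(q \right)} = \frac{2 q}{-43 + q}$ ($D{\left(q \right)} = \frac{q + q}{q - 43} = \frac{2 q}{-43 + q}$)
$\left(-19990 - 26186\right) + D{\left(s{\left(12,-3 \right)} \right)} = \left(-19990 - 26186\right) + \frac{2 \left(-13 + 12 - 3\right)}{-43 - 4} = -46176 + 2 \left(-4\right) \frac{1}{-43 - 4} = -46176 + 2 \left(-4\right) \frac{1}{-47} = -46176 + 2 \left(-4\right) \left(- \frac{1}{47}\right) = -46176 + \frac{8}{47} = - \frac{2170264}{47}$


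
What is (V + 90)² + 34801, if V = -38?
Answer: 37505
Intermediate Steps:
(V + 90)² + 34801 = (-38 + 90)² + 34801 = 52² + 34801 = 2704 + 34801 = 37505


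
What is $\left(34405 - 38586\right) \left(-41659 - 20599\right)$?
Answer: $260300698$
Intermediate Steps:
$\left(34405 - 38586\right) \left(-41659 - 20599\right) = \left(-4181\right) \left(-62258\right) = 260300698$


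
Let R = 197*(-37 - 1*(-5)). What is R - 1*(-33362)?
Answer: 27058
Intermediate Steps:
R = -6304 (R = 197*(-37 + 5) = 197*(-32) = -6304)
R - 1*(-33362) = -6304 - 1*(-33362) = -6304 + 33362 = 27058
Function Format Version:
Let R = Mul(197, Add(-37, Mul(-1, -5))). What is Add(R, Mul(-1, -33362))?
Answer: 27058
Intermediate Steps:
R = -6304 (R = Mul(197, Add(-37, 5)) = Mul(197, -32) = -6304)
Add(R, Mul(-1, -33362)) = Add(-6304, Mul(-1, -33362)) = Add(-6304, 33362) = 27058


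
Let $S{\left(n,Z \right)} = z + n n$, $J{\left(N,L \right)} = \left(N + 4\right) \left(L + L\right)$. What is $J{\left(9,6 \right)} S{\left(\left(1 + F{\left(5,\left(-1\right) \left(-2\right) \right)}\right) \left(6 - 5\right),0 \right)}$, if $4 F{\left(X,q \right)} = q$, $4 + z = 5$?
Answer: $507$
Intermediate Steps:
$z = 1$ ($z = -4 + 5 = 1$)
$F{\left(X,q \right)} = \frac{q}{4}$
$J{\left(N,L \right)} = 2 L \left(4 + N\right)$ ($J{\left(N,L \right)} = \left(4 + N\right) 2 L = 2 L \left(4 + N\right)$)
$S{\left(n,Z \right)} = 1 + n^{2}$ ($S{\left(n,Z \right)} = 1 + n n = 1 + n^{2}$)
$J{\left(9,6 \right)} S{\left(\left(1 + F{\left(5,\left(-1\right) \left(-2\right) \right)}\right) \left(6 - 5\right),0 \right)} = 2 \cdot 6 \left(4 + 9\right) \left(1 + \left(\left(1 + \frac{\left(-1\right) \left(-2\right)}{4}\right) \left(6 - 5\right)\right)^{2}\right) = 2 \cdot 6 \cdot 13 \left(1 + \left(\left(1 + \frac{1}{4} \cdot 2\right) 1\right)^{2}\right) = 156 \left(1 + \left(\left(1 + \frac{1}{2}\right) 1\right)^{2}\right) = 156 \left(1 + \left(\frac{3}{2} \cdot 1\right)^{2}\right) = 156 \left(1 + \left(\frac{3}{2}\right)^{2}\right) = 156 \left(1 + \frac{9}{4}\right) = 156 \cdot \frac{13}{4} = 507$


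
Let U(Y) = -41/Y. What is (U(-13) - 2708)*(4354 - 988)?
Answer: -118358658/13 ≈ -9.1045e+6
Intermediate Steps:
(U(-13) - 2708)*(4354 - 988) = (-41/(-13) - 2708)*(4354 - 988) = (-41*(-1/13) - 2708)*3366 = (41/13 - 2708)*3366 = -35163/13*3366 = -118358658/13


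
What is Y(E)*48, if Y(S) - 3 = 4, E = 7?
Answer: 336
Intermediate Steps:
Y(S) = 7 (Y(S) = 3 + 4 = 7)
Y(E)*48 = 7*48 = 336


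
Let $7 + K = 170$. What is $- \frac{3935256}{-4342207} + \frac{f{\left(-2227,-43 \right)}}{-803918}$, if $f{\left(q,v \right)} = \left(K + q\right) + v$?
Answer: $\frac{3172772163157}{3490778367026} \approx 0.9089$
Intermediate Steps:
$K = 163$ ($K = -7 + 170 = 163$)
$f{\left(q,v \right)} = 163 + q + v$ ($f{\left(q,v \right)} = \left(163 + q\right) + v = 163 + q + v$)
$- \frac{3935256}{-4342207} + \frac{f{\left(-2227,-43 \right)}}{-803918} = - \frac{3935256}{-4342207} + \frac{163 - 2227 - 43}{-803918} = \left(-3935256\right) \left(- \frac{1}{4342207}\right) - - \frac{2107}{803918} = \frac{3935256}{4342207} + \frac{2107}{803918} = \frac{3172772163157}{3490778367026}$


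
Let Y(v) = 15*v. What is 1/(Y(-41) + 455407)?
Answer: 1/454792 ≈ 2.1988e-6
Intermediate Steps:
1/(Y(-41) + 455407) = 1/(15*(-41) + 455407) = 1/(-615 + 455407) = 1/454792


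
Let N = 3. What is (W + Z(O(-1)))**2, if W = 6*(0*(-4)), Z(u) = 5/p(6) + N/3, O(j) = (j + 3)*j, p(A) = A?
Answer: 121/36 ≈ 3.3611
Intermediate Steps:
O(j) = j*(3 + j) (O(j) = (3 + j)*j = j*(3 + j))
Z(u) = 11/6 (Z(u) = 5/6 + 3/3 = 5*(1/6) + 3*(1/3) = 5/6 + 1 = 11/6)
W = 0 (W = 6*0 = 0)
(W + Z(O(-1)))**2 = (0 + 11/6)**2 = (11/6)**2 = 121/36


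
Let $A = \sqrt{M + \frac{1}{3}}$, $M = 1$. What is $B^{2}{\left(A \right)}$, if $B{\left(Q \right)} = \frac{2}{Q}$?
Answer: $3$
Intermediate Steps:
$A = \frac{2 \sqrt{3}}{3}$ ($A = \sqrt{1 + \frac{1}{3}} = \sqrt{\frac{4}{3}} = \frac{2 \sqrt{3}}{3} \approx 1.1547$)
$B^{2}{\left(A \right)} = \left(\frac{2}{\frac{2}{3} \sqrt{3}}\right)^{2} = \left(2 \frac{\sqrt{3}}{2}\right)^{2} = \left(\sqrt{3}\right)^{2} = 3$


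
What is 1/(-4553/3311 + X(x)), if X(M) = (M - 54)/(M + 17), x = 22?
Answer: -129129/283519 ≈ -0.45545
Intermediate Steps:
X(M) = (-54 + M)/(17 + M)
1/(-4553/3311 + X(x)) = 1/(-4553/3311 + (-54 + 22)/(17 + 22)) = 1/(-4553*1/3311 - 32/39) = 1/(-4553/3311 + (1/39)*(-32)) = 1/(-4553/3311 - 32/39) = 1/(-283519/129129) = -129129/283519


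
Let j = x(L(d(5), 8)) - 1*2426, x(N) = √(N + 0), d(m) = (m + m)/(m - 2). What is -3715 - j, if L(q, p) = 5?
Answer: -1289 - √5 ≈ -1291.2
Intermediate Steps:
d(m) = 2*m/(-2 + m) (d(m) = (2*m)/(-2 + m) = 2*m/(-2 + m))
x(N) = √N
j = -2426 + √5 (j = √5 - 1*2426 = √5 - 2426 = -2426 + √5 ≈ -2423.8)
-3715 - j = -3715 - (-2426 + √5) = -3715 + (2426 - √5) = -1289 - √5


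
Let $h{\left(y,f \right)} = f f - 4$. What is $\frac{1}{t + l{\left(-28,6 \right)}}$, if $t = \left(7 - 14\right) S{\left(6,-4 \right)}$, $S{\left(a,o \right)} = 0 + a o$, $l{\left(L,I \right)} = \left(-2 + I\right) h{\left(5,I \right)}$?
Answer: $\frac{1}{296} \approx 0.0033784$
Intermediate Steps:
$h{\left(y,f \right)} = -4 + f^{2}$ ($h{\left(y,f \right)} = f^{2} - 4 = -4 + f^{2}$)
$l{\left(L,I \right)} = \left(-4 + I^{2}\right) \left(-2 + I\right)$ ($l{\left(L,I \right)} = \left(-2 + I\right) \left(-4 + I^{2}\right) = \left(-4 + I^{2}\right) \left(-2 + I\right)$)
$S{\left(a,o \right)} = a o$
$t = 168$ ($t = \left(7 - 14\right) 6 \left(-4\right) = \left(-7\right) \left(-24\right) = 168$)
$\frac{1}{t + l{\left(-28,6 \right)}} = \frac{1}{168 + \left(-4 + 6^{2}\right) \left(-2 + 6\right)} = \frac{1}{168 + \left(-4 + 36\right) 4} = \frac{1}{168 + 32 \cdot 4} = \frac{1}{168 + 128} = \frac{1}{296}$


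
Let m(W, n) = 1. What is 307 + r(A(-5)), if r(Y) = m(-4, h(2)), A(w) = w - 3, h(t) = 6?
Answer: 308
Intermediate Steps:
A(w) = -3 + w
r(Y) = 1
307 + r(A(-5)) = 307 + 1 = 308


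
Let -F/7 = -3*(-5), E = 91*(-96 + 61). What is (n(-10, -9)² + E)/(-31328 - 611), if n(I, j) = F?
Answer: -7840/31939 ≈ -0.24547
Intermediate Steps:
E = -3185 (E = 91*(-35) = -3185)
F = -105 (F = -(-21)*(-5) = -7*15 = -105)
n(I, j) = -105
(n(-10, -9)² + E)/(-31328 - 611) = ((-105)² - 3185)/(-31328 - 611) = (11025 - 3185)/(-31939) = 7840*(-1/31939) = -7840/31939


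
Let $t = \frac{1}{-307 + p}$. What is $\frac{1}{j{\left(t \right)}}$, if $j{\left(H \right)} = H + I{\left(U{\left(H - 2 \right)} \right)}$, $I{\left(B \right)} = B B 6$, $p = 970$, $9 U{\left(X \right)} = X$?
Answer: $\frac{11868363}{3529151} \approx 3.363$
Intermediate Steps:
$U{\left(X \right)} = \frac{X}{9}$
$I{\left(B \right)} = 6 B^{2}$ ($I{\left(B \right)} = B^{2} \cdot 6 = 6 B^{2}$)
$t = \frac{1}{663}$ ($t = \frac{1}{-307 + 970} = \frac{1}{663} \approx 0.0015083$)
$j{\left(H \right)} = H + 6 \left(- \frac{2}{9} + \frac{H}{9}\right)^{2}$ ($j{\left(H \right)} = H + 6 \left(\frac{H - 2}{9}\right)^{2} = H + 6 \left(\frac{-2 + H}{9}\right)^{2} = H + 6 \left(- \frac{2}{9} + \frac{H}{9}\right)^{2}$)
$\frac{1}{j{\left(t \right)}} = \frac{1}{\frac{1}{663} + \frac{2 \left(-2 + \frac{1}{663}\right)^{2}}{27}} = \frac{1}{\frac{1}{663} + \frac{2 \left(- \frac{1325}{663}\right)^{2}}{27}} = \frac{1}{\frac{1}{663} + \frac{2}{27} \cdot \frac{1755625}{439569}} = \frac{1}{\frac{1}{663} + \frac{3511250}{11868363}} = \frac{1}{\frac{3529151}{11868363}} = \frac{11868363}{3529151}$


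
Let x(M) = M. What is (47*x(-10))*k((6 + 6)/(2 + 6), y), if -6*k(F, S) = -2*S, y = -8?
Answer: 3760/3 ≈ 1253.3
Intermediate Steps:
k(F, S) = S/3 (k(F, S) = -(-1)*S/3 = S/3)
(47*x(-10))*k((6 + 6)/(2 + 6), y) = (47*(-10))*((⅓)*(-8)) = -470*(-8/3) = 3760/3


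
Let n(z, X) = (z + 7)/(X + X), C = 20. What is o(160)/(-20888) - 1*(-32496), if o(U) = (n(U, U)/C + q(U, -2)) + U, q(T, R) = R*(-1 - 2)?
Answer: 4344168204633/133683200 ≈ 32496.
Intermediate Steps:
n(z, X) = (7 + z)/(2*X) (n(z, X) = (7 + z)/((2*X)) = (7 + z)*(1/(2*X)) = (7 + z)/(2*X))
q(T, R) = -3*R (q(T, R) = R*(-3) = -3*R)
o(U) = 6 + U + (7 + U)/(40*U) (o(U) = (((7 + U)/(2*U))/20 - 3*(-2)) + U = (((7 + U)/(2*U))*(1/20) + 6) + U = ((7 + U)/(40*U) + 6) + U = (6 + (7 + U)/(40*U)) + U = 6 + U + (7 + U)/(40*U))
o(160)/(-20888) - 1*(-32496) = (241/40 + 160 + (7/40)/160)/(-20888) - 1*(-32496) = (241/40 + 160 + (7/40)*(1/160))*(-1/20888) + 32496 = (241/40 + 160 + 7/6400)*(-1/20888) + 32496 = (1062567/6400)*(-1/20888) + 32496 = -1062567/133683200 + 32496 = 4344168204633/133683200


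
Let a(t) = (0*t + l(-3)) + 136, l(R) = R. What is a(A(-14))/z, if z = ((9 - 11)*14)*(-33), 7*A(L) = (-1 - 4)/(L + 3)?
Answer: 19/132 ≈ 0.14394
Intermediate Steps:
A(L) = -5/(7*(3 + L)) (A(L) = ((-1 - 4)/(L + 3))/7 = (-5/(3 + L))/7 = -5/(7*(3 + L)))
z = 924 (z = -2*14*(-33) = -28*(-33) = 924)
a(t) = 133 (a(t) = (0*t - 3) + 136 = (0 - 3) + 136 = -3 + 136 = 133)
a(A(-14))/z = 133/924 = 133*(1/924) = 19/132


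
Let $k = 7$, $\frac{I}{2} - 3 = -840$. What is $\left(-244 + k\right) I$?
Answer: $396738$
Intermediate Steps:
$I = -1674$ ($I = 6 + 2 \left(-840\right) = 6 - 1680 = -1674$)
$\left(-244 + k\right) I = \left(-244 + 7\right) \left(-1674\right) = \left(-237\right) \left(-1674\right) = 396738$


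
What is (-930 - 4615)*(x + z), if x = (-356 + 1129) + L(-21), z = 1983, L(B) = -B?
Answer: -15398465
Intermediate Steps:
x = 794 (x = (-356 + 1129) - 1*(-21) = 773 + 21 = 794)
(-930 - 4615)*(x + z) = (-930 - 4615)*(794 + 1983) = -5545*2777 = -15398465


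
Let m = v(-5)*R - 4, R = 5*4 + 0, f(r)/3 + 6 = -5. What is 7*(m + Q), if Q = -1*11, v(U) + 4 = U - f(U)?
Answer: 3255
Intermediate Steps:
f(r) = -33 (f(r) = -18 + 3*(-5) = -18 - 15 = -33)
v(U) = 29 + U (v(U) = -4 + (U - 1*(-33)) = -4 + (U + 33) = -4 + (33 + U) = 29 + U)
R = 20 (R = 20 + 0 = 20)
m = 476 (m = (29 - 5)*20 - 4 = 24*20 - 4 = 480 - 4 = 476)
Q = -11
7*(m + Q) = 7*(476 - 11) = 7*465 = 3255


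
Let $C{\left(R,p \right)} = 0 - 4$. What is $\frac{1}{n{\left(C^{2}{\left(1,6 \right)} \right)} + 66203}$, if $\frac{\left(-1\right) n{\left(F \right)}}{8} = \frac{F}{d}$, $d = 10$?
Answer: $\frac{5}{330951} \approx 1.5108 \cdot 10^{-5}$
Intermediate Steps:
$C{\left(R,p \right)} = -4$ ($C{\left(R,p \right)} = 0 - 4 = -4$)
$n{\left(F \right)} = - \frac{4 F}{5}$ ($n{\left(F \right)} = - 8 \frac{F}{10} = - \frac{4 F}{5}$)
$\frac{1}{n{\left(C^{2}{\left(1,6 \right)} \right)} + 66203} = \frac{1}{- \frac{4 \left(-4\right)^{2}}{5} + 66203} = \frac{1}{\left(- \frac{4}{5}\right) 16 + 66203} = \frac{1}{- \frac{64}{5} + 66203} = \frac{1}{\frac{330951}{5}} = \frac{5}{330951}$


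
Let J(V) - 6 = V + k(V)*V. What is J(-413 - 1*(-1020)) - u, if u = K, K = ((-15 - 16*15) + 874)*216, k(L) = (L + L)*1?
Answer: 603807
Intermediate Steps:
k(L) = 2*L (k(L) = (2*L)*1 = 2*L)
K = 133704 (K = ((-15 - 240) + 874)*216 = (-255 + 874)*216 = 619*216 = 133704)
u = 133704
J(V) = 6 + V + 2*V**2 (J(V) = 6 + (V + (2*V)*V) = 6 + (V + 2*V**2) = 6 + V + 2*V**2)
J(-413 - 1*(-1020)) - u = (6 + (-413 - 1*(-1020)) + 2*(-413 - 1*(-1020))**2) - 1*133704 = (6 + (-413 + 1020) + 2*(-413 + 1020)**2) - 133704 = (6 + 607 + 2*607**2) - 133704 = (6 + 607 + 2*368449) - 133704 = (6 + 607 + 736898) - 133704 = 737511 - 133704 = 603807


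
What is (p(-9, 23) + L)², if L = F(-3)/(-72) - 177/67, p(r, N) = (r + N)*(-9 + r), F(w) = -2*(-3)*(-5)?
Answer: 41778133609/646416 ≈ 64630.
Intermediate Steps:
F(w) = -30 (F(w) = 6*(-5) = -30)
p(r, N) = (-9 + r)*(N + r) (p(r, N) = (N + r)*(-9 + r) = (-9 + r)*(N + r))
L = -1789/804 (L = -30/(-72) - 177/67 = -30*(-1/72) - 177*1/67 = 5/12 - 177/67 = -1789/804 ≈ -2.2251)
(p(-9, 23) + L)² = (((-9)² - 9*23 - 9*(-9) + 23*(-9)) - 1789/804)² = ((81 - 207 + 81 - 207) - 1789/804)² = (-252 - 1789/804)² = (-204397/804)² = 41778133609/646416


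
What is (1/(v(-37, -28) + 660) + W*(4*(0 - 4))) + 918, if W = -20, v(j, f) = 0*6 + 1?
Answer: 818319/661 ≈ 1238.0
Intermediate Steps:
v(j, f) = 1 (v(j, f) = 0 + 1 = 1)
(1/(v(-37, -28) + 660) + W*(4*(0 - 4))) + 918 = (1/(1 + 660) - 80*(0 - 4)) + 918 = (1/661 - 80*(-4)) + 918 = (1/661 - 20*(-16)) + 918 = (1/661 + 320) + 918 = 211521/661 + 918 = 818319/661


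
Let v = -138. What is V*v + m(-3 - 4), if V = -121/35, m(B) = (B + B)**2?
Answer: 23558/35 ≈ 673.09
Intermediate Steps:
m(B) = 4*B**2 (m(B) = (2*B)**2 = 4*B**2)
V = -121/35 (V = -121*1/35 = -121/35 ≈ -3.4571)
V*v + m(-3 - 4) = -121/35*(-138) + 4*(-3 - 4)**2 = 16698/35 + 4*(-7)**2 = 16698/35 + 4*49 = 16698/35 + 196 = 23558/35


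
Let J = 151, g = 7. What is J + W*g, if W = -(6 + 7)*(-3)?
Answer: 424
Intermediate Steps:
W = 39 (W = -13*(-3) = -1*(-39) = 39)
J + W*g = 151 + 39*7 = 151 + 273 = 424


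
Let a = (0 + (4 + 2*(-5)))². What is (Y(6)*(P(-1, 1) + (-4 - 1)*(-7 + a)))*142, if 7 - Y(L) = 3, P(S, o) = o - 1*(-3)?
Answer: -80088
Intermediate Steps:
P(S, o) = 3 + o (P(S, o) = o + 3 = 3 + o)
a = 36 (a = (0 + (4 - 10))² = (0 - 6)² = (-6)² = 36)
Y(L) = 4 (Y(L) = 7 - 1*3 = 7 - 3 = 4)
(Y(6)*(P(-1, 1) + (-4 - 1)*(-7 + a)))*142 = (4*((3 + 1) + (-4 - 1)*(-7 + 36)))*142 = (4*(4 - 5*29))*142 = (4*(4 - 145))*142 = (4*(-141))*142 = -564*142 = -80088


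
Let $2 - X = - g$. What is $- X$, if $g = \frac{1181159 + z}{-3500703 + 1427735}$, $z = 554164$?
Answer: $- \frac{2410613}{2072968} \approx -1.1629$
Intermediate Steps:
$g = - \frac{1735323}{2072968}$ ($g = \frac{1181159 + 554164}{-3500703 + 1427735} = \frac{1735323}{-2072968} = 1735323 \left(- \frac{1}{2072968}\right) = - \frac{1735323}{2072968} \approx -0.83712$)
$X = \frac{2410613}{2072968}$ ($X = 2 - \left(-1\right) \left(- \frac{1735323}{2072968}\right) = 2 - \frac{1735323}{2072968} = \frac{2410613}{2072968} \approx 1.1629$)
$- X = \left(-1\right) \frac{2410613}{2072968} = - \frac{2410613}{2072968}$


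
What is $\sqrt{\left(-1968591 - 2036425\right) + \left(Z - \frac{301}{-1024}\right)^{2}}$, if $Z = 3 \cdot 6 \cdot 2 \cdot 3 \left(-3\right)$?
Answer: $\frac{i \sqrt{4089687981591}}{1024} \approx 1974.9 i$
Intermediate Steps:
$Z = -324$ ($Z = 3 \cdot 12 \cdot 3 \left(-3\right) = 3 \cdot 36 \left(-3\right) = 108 \left(-3\right) = -324$)
$\sqrt{\left(-1968591 - 2036425\right) + \left(Z - \frac{301}{-1024}\right)^{2}} = \sqrt{\left(-1968591 - 2036425\right) + \left(-324 - \frac{301}{-1024}\right)^{2}} = \sqrt{-4005016 + \left(-324 - - \frac{301}{1024}\right)^{2}} = \sqrt{-4005016 + \left(-324 + \frac{301}{1024}\right)^{2}} = \sqrt{-4005016 + \left(- \frac{331475}{1024}\right)^{2}} = \sqrt{-4005016 + \frac{109875675625}{1048576}} = \sqrt{- \frac{4089687981591}{1048576}} = \frac{i \sqrt{4089687981591}}{1024}$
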